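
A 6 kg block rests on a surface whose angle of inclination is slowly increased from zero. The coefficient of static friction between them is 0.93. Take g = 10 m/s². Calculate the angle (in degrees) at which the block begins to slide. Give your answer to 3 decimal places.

42.923°

At the threshold of sliding, static friction is at its maximum μ_s N and exactly balances the weight component along the incline: mg sin θ = μ_s mg cos θ.
Hence tan θ = μ_s = 0.93, so θ = arctan(0.93) = 42.9228°.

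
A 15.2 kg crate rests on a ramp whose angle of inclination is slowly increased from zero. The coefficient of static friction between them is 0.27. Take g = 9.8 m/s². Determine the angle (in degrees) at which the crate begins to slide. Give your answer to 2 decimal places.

15.11°

At the threshold of sliding, static friction is at its maximum μ_s N and exactly balances the weight component along the incline: mg sin θ = μ_s mg cos θ.
Hence tan θ = μ_s = 0.27, so θ = arctan(0.27) = 15.1096°.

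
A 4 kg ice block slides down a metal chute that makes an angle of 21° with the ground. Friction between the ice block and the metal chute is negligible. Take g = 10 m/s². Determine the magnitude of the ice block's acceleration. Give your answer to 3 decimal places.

Resolving the weight along the incline: the component pulling the ice block down the slope is mg sin 21° = 4 × 10 × 0.3584 = 14.336 N, and the normal force is N = mg cos 21° = 4 × 10 × 0.9336 = 37.344 N.
With no friction the net force along the incline is 14.336 N, so a = g sin 21° = 14.336 / 4 = 3.5840 m/s².

3.584 m/s²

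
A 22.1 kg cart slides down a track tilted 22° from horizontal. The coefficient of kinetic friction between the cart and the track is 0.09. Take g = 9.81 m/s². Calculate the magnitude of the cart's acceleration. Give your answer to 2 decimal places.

Resolving the weight along the incline: the component pulling the cart down the slope is mg sin 22° = 22.1 × 9.81 × 0.3746 = 81.214 N, and the normal force is N = mg cos 22° = 22.1 × 9.81 × 0.9272 = 201.018 N.
Kinetic friction acts up the slope with magnitude f = μN = 0.09 × 201.018 = 18.092 N.
Net force along the incline is 81.214 − 18.092 = 63.122 N, so a = 63.122 / 22.1 = 2.8562 m/s².

2.86 m/s²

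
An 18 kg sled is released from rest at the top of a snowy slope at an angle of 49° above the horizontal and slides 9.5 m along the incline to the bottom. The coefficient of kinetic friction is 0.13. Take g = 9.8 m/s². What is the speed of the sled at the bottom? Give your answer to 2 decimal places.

The weight component along the incline is mg sin 49° = 133.131 N and the normal force is N = mg cos 49° = 115.729 N.
Friction up the slope is f = μN = 0.13 × 115.729 = 15.045 N, so the net downslope force is 133.131 − 15.045 = 118.086 N and a = 118.086 / 18 = 6.5603 m/s².
Starting from rest over a distance of 9.5 m, v² = 2aL = 2 × 6.5603 × 9.5 = 124.6457, so v = 11.1645 m/s.

11.16 m/s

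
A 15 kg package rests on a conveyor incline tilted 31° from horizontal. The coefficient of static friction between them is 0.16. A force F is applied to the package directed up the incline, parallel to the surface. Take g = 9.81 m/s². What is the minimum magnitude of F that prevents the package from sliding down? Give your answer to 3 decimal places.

55.607 N

The normal force is N = mg cos 31° = 126.132 N. With F at its minimum the package is on the verge of sliding down, so static friction is at its maximum μ_s N = 0.16 × 126.132 = 20.181 N and acts up the slope.
Equilibrium along the incline: F + μ_s N = mg sin 31°, so F = 75.788 − 20.181 = 55.607 N.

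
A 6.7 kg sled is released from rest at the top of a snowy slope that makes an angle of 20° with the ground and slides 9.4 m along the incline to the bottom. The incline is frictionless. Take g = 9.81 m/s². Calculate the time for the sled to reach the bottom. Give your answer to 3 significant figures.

2.37 s

The weight component along the incline is mg sin 20° = 22.480 N and the normal force is N = mg cos 20° = 61.763 N.
With no friction, a = g sin 20° = 3.3552 m/s².
Starting from rest, L = ½at², so t = √(2L/a) = √(2 × 9.4 / 3.3552) = 2.3671 s.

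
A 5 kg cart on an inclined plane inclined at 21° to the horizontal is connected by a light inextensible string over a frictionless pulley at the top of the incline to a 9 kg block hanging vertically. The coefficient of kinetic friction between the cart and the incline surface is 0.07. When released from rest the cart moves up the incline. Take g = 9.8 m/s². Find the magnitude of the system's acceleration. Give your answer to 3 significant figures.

4.82 m/s²

For the cart on the incline: the weight component along the slope is m₁g sin 21° = 5 × 9.8 × 0.3584 = 17.562 N and the normal force is N = m₁g cos 21° = 45.745 N.
Kinetic friction opposes the cart's motion up the incline: f = μN = 0.07 × 45.745 = 3.202 N acting down the slope.
Newton's second law for the cart (up-slope positive): T − 17.562 − 3.202 = 5 a. For the hanging block (downward positive): 9 × 9.8 − T = 9 a.
Adding the two equations eliminates T: 67.436 = 14 a, so a = 4.8169 m/s².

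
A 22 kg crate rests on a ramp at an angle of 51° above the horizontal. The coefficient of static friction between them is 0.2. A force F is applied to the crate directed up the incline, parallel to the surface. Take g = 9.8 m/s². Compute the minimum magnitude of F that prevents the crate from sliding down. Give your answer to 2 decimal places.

140.42 N

The normal force is N = mg cos 51° = 135.681 N. With F at its minimum the crate is on the verge of sliding down, so static friction is at its maximum μ_s N = 0.2 × 135.681 = 27.136 N and acts up the slope.
Equilibrium along the incline: F + μ_s N = mg sin 51°, so F = 167.553 − 27.136 = 140.417 N.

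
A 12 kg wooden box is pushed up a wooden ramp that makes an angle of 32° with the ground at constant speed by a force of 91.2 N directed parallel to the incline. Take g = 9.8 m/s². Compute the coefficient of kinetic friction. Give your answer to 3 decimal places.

At constant speed ΣF = 0 along the incline. The applied 91.2 N acts up the slope; the weight component mg sin 32° = 62.319 N and kinetic friction μN both act down the slope.
So 91.2 = 62.319 + μ × 99.730, giving μ = (91.2 − 62.319) / 99.730 = 0.2896.

0.290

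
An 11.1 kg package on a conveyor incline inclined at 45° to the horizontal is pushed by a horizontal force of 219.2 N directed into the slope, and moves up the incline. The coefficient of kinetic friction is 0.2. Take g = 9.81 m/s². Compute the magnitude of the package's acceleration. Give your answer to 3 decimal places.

2.847 m/s²

The horizontal push has components F cos 45° = 219.2 × 0.7071 = 154.996 N up the incline and F sin 45° = 219.2 × 0.7071 = 154.996 N pressing into the surface.
The normal force is therefore N = mg cos 45° + F sin 45° = 76.997 + 154.996 = 231.993 N, and kinetic friction down the slope is μN = 0.2 × 231.993 = 46.399 N.
Along the incline: F cos 45° − mg sin 45° − μN = ma, so 154.996 − 76.997 − 46.399 = 11.1 a, giving a = 2.8468 m/s².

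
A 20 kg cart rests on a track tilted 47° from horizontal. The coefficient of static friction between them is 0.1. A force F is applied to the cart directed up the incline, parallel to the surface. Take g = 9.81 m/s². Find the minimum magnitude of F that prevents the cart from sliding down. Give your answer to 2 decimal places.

The normal force is N = mg cos 47° = 133.808 N. With F at its minimum the cart is on the verge of sliding down, so static friction is at its maximum μ_s N = 0.1 × 133.808 = 13.381 N and acts up the slope.
Equilibrium along the incline: F + μ_s N = mg sin 47°, so F = 143.492 − 13.381 = 130.111 N.

130.11 N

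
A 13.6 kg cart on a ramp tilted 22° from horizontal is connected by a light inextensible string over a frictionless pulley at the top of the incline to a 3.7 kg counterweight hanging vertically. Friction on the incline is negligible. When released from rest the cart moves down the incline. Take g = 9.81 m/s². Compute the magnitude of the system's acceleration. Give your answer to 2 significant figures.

For the cart on the incline: the weight component along the slope is m₁g sin 22° = 13.6 × 9.81 × 0.3746 = 49.978 N and the normal force is N = m₁g cos 22° = 123.701 N.
Newton's second law for the cart (down-slope positive): 49.978 − T = 13.6 a. For the hanging counterweight (upward positive): T − 3.7 × 9.81 = 3.7 a.
Adding the two equations eliminates T: 13.681 = 17.3 a, so a = 0.7908 m/s².

0.79 m/s²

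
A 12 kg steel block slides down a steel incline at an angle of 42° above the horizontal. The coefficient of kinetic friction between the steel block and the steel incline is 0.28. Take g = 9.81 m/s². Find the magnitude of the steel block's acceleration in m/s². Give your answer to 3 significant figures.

Resolving the weight along the incline: the component pulling the steel block down the slope is mg sin 42° = 12 × 9.81 × 0.6691 = 78.766 N, and the normal force is N = mg cos 42° = 12 × 9.81 × 0.7431 = 87.478 N.
Kinetic friction acts up the slope with magnitude f = μN = 0.28 × 87.478 = 24.494 N.
Net force along the incline is 78.766 − 24.494 = 54.272 N, so a = 54.272 / 12 = 4.5227 m/s².

4.52 m/s²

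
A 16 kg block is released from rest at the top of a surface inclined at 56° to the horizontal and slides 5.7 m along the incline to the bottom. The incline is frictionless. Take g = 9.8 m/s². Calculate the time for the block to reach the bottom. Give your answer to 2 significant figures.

1.2 s

The weight component along the incline is mg sin 56° = 129.993 N and the normal force is N = mg cos 56° = 87.681 N.
With no friction, a = g sin 56° = 8.1246 m/s².
Starting from rest, L = ½at², so t = √(2L/a) = √(2 × 5.7 / 8.1246) = 1.1845 s.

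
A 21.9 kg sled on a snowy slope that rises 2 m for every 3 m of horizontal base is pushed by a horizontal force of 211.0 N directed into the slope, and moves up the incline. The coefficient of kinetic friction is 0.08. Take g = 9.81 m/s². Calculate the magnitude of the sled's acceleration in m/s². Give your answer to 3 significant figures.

The horizontal push has components F cos 33.69° = 211.0 × 0.8321 = 175.573 N up the incline and F sin 33.69° = 211.0 × 0.5547 = 117.042 N pressing into the surface.
The normal force is therefore N = mg cos 33.69° + F sin 33.69° = 178.768 + 117.042 = 295.810 N, and kinetic friction down the slope is μN = 0.08 × 295.810 = 23.665 N.
Along the incline: F cos 33.69° − mg sin 33.69° − μN = ma, so 175.573 − 119.171 − 23.665 = 21.9 a, giving a = 1.4948 m/s².

1.49 m/s²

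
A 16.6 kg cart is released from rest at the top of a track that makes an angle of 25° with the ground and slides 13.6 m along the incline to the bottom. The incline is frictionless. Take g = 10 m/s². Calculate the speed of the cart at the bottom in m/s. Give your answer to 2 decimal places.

The weight component along the incline is mg sin 25° = 70.155 N and the normal force is N = mg cos 25° = 150.447 N.
With no friction, a = g sin 25° = 4.2262 m/s².
Starting from rest over a distance of 13.6 m, v² = 2aL = 2 × 4.2262 × 13.6 = 114.9526, so v = 10.7216 m/s.

10.72 m/s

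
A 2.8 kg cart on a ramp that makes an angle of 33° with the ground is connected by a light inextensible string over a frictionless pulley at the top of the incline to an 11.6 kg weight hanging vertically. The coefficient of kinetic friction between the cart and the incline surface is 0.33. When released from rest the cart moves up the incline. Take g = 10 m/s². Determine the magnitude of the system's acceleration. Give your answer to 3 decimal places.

For the cart on the incline: the weight component along the slope is m₁g sin 33° = 2.8 × 10 × 0.5446 = 15.249 N and the normal force is N = m₁g cos 33° = 23.483 N.
Kinetic friction opposes the cart's motion up the incline: f = μN = 0.33 × 23.483 = 7.749 N acting down the slope.
Newton's second law for the cart (up-slope positive): T − 15.249 − 7.749 = 2.8 a. For the hanging weight (downward positive): 11.6 × 10 − T = 11.6 a.
Adding the two equations eliminates T: 93.002 = 14.4 a, so a = 6.4585 m/s².

6.458 m/s²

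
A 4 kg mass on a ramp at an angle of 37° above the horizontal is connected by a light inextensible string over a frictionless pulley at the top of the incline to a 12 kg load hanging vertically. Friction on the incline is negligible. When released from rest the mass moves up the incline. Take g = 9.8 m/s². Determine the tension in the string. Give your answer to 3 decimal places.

For the mass on the incline: the weight component along the slope is m₁g sin 37° = 4 × 9.8 × 0.6018 = 23.591 N and the normal force is N = m₁g cos 37° = 31.307 N.
Newton's second law for the mass (up-slope positive): T − 23.591 = 4 a. For the hanging load (downward positive): 12 × 9.8 − T = 12 a.
Adding the two equations eliminates T: 94.009 = 16 a, so a = 5.8756 m/s².
Then from the hanging load's equation, T = 12 × (9.8 − 5.8756) = 47.093 N.

47.093 N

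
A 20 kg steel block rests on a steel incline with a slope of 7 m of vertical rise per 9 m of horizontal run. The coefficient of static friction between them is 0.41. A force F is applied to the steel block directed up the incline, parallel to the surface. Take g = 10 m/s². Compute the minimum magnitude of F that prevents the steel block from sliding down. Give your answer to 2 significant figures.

The normal force is N = mg cos 37.87° = 157.870 N. With F at its minimum the steel block is on the verge of sliding down, so static friction is at its maximum μ_s N = 0.41 × 157.870 = 64.727 N and acts up the slope.
Equilibrium along the incline: F + μ_s N = mg sin 37.87°, so F = 122.788 − 64.727 = 58.061 N.

58 N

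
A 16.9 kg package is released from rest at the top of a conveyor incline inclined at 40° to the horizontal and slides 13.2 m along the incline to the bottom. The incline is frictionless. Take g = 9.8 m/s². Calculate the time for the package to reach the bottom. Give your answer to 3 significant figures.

2.05 s

The weight component along the incline is mg sin 40° = 106.458 N and the normal force is N = mg cos 40° = 126.872 N.
With no friction, a = g sin 40° = 6.2993 m/s².
Starting from rest, L = ½at², so t = √(2L/a) = √(2 × 13.2 / 6.2993) = 2.0472 s.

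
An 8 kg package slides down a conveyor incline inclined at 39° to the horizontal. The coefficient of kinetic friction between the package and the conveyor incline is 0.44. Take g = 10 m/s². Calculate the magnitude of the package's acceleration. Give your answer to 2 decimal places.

Resolving the weight along the incline: the component pulling the package down the slope is mg sin 39° = 8 × 10 × 0.6293 = 50.344 N, and the normal force is N = mg cos 39° = 8 × 10 × 0.7771 = 62.168 N.
Kinetic friction acts up the slope with magnitude f = μN = 0.44 × 62.168 = 27.354 N.
Net force along the incline is 50.344 − 27.354 = 22.990 N, so a = 22.990 / 8 = 2.8737 m/s².

2.87 m/s²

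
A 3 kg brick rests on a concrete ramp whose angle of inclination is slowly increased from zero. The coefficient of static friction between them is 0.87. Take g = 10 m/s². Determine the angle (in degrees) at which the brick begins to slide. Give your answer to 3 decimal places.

41.023°

At the threshold of sliding, static friction is at its maximum μ_s N and exactly balances the weight component along the incline: mg sin θ = μ_s mg cos θ.
Hence tan θ = μ_s = 0.87, so θ = arctan(0.87) = 41.0233°.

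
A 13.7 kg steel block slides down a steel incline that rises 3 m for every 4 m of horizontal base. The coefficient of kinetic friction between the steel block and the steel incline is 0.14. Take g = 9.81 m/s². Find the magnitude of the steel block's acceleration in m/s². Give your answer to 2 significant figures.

4.8 m/s²

Resolving the weight along the incline: the component pulling the steel block down the slope is mg sin 36.87° = 13.7 × 9.81 × 0.6000 = 80.638 N, and the normal force is N = mg cos 36.87° = 13.7 × 9.81 × 0.8000 = 107.518 N.
Kinetic friction acts up the slope with magnitude f = μN = 0.14 × 107.518 = 15.053 N.
Net force along the incline is 80.638 − 15.053 = 65.585 N, so a = 65.585 / 13.7 = 4.7872 m/s².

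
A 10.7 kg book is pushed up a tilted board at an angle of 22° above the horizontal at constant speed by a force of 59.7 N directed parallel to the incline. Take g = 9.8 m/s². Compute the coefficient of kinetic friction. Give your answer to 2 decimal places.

At constant speed ΣF = 0 along the incline. The applied 59.7 N acts up the slope; the weight component mg sin 22° = 39.281 N and kinetic friction μN both act down the slope.
So 59.7 = 39.281 + μ × 97.224, giving μ = (59.7 − 39.281) / 97.224 = 0.2100.

0.21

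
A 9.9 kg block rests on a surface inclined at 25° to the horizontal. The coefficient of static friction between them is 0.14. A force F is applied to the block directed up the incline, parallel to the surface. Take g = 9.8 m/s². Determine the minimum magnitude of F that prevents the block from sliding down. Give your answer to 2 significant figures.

29 N

The normal force is N = mg cos 25° = 87.930 N. With F at its minimum the block is on the verge of sliding down, so static friction is at its maximum μ_s N = 0.14 × 87.930 = 12.310 N and acts up the slope.
Equilibrium along the incline: F + μ_s N = mg sin 25°, so F = 41.002 − 12.310 = 28.692 N.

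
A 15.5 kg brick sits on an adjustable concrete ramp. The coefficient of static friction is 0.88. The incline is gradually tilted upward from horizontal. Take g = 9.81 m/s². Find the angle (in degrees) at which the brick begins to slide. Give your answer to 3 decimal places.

41.348°

At the threshold of sliding, static friction is at its maximum μ_s N and exactly balances the weight component along the incline: mg sin θ = μ_s mg cos θ.
Hence tan θ = μ_s = 0.88, so θ = arctan(0.88) = 41.3478°.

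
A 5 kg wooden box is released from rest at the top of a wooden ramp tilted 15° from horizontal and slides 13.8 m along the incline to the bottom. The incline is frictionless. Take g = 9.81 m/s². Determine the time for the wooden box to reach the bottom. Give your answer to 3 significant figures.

The weight component along the incline is mg sin 15° = 12.695 N and the normal force is N = mg cos 15° = 47.379 N.
With no friction, a = g sin 15° = 2.5390 m/s².
Starting from rest, L = ½at², so t = √(2L/a) = √(2 × 13.8 / 2.5390) = 3.2970 s.

3.30 s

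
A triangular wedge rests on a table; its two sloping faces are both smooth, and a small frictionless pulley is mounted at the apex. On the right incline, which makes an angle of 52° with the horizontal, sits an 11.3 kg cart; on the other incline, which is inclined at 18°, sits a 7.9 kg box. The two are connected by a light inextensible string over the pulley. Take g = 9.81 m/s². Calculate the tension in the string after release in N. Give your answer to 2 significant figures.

Resolve each weight along its own incline: the 11.3 kg mass has component 11.3 × 9.81 × sin 52° = 87.353 N down its slope, and the 7.9 kg mass has 7.9 × 9.81 × sin 18° = 23.949 N down its slope.
The 11.3 kg side's 87.353 N exceeds the other side's 23.949 N, so that mass slides down and the 7.9 kg mass slides up. Taking that direction as positive, Newton's second law for the whole system gives 87.353 − 23.949 = (11.3 + 7.9) a, so a = 63.404 / 19.2 = 3.3023 m/s².
For the 7.9 kg mass (up-slope positive): T − 23.949 = 7.9 × 3.3023, so T = 50.037 N.

50 N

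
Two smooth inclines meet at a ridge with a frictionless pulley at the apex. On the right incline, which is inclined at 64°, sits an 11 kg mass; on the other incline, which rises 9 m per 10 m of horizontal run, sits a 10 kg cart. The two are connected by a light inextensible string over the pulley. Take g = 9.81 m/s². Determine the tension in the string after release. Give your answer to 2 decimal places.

80.56 N

Resolve each weight along its own incline: the 11 kg mass has component 11 × 9.81 × sin 64° = 96.989 N down its slope, and the 10 kg mass has 10 × 9.81 × sin 41.99° = 65.625 N down its slope.
The 11 kg side's 96.989 N exceeds the other side's 65.625 N, so that mass slides down and the 10 kg mass slides up. Taking that direction as positive, Newton's second law for the whole system gives 96.989 − 65.625 = (11 + 10) a, so a = 31.364 / 21 = 1.4935 m/s².
For the 10 kg mass (up-slope positive): T − 65.625 = 10 × 1.4935, so T = 80.560 N.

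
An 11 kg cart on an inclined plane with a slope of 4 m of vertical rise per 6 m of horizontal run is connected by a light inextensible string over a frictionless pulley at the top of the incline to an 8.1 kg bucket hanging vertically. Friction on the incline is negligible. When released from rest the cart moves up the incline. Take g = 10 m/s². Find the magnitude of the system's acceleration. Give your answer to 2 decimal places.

1.05 m/s²

For the cart on the incline: the weight component along the slope is m₁g sin 33.69° = 11 × 10 × 0.5547 = 61.017 N and the normal force is N = m₁g cos 33.69° = 91.526 N.
Newton's second law for the cart (up-slope positive): T − 61.017 = 11 a. For the hanging bucket (downward positive): 8.1 × 10 − T = 8.1 a.
Adding the two equations eliminates T: 19.983 = 19.1 a, so a = 1.0462 m/s².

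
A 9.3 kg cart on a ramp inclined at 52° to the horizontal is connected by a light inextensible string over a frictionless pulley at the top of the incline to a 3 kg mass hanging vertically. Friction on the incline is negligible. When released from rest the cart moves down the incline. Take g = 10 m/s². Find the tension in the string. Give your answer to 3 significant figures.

40.6 N

For the cart on the incline: the weight component along the slope is m₁g sin 52° = 9.3 × 10 × 0.7880 = 73.284 N and the normal force is N = m₁g cos 52° = 57.257 N.
Newton's second law for the cart (down-slope positive): 73.284 − T = 9.3 a. For the hanging mass (upward positive): T − 3 × 10 = 3 a.
Adding the two equations eliminates T: 43.284 = 12.3 a, so a = 3.5190 m/s².
Then from the hanging mass's equation, T = 3 × (10 + 3.5190) = 40.557 N.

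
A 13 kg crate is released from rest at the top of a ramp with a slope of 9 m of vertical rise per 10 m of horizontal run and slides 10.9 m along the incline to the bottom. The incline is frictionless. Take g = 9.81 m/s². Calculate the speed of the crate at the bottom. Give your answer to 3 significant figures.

The weight component along the incline is mg sin 41.99° = 85.313 N and the normal force is N = mg cos 41.99° = 94.792 N.
With no friction, a = g sin 41.99° = 6.5625 m/s².
Starting from rest over a distance of 10.9 m, v² = 2aL = 2 × 6.5625 × 10.9 = 143.0625, so v = 11.9609 m/s.

12.0 m/s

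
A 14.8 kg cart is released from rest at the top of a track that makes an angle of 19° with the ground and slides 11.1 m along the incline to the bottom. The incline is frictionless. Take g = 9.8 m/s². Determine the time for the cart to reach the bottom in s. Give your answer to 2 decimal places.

2.64 s

The weight component along the incline is mg sin 19° = 47.220 N and the normal force is N = mg cos 19° = 137.138 N.
With no friction, a = g sin 19° = 3.1906 m/s².
Starting from rest, L = ½at², so t = √(2L/a) = √(2 × 11.1 / 3.1906) = 2.6378 s.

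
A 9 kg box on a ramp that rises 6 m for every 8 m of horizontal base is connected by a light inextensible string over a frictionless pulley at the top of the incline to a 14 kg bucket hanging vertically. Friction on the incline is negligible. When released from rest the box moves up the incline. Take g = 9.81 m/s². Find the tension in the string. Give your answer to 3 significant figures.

86.0 N

For the box on the incline: the weight component along the slope is m₁g sin 36.87° = 9 × 9.81 × 0.6000 = 52.974 N and the normal force is N = m₁g cos 36.87° = 70.632 N.
Newton's second law for the box (up-slope positive): T − 52.974 = 9 a. For the hanging bucket (downward positive): 14 × 9.81 − T = 14 a.
Adding the two equations eliminates T: 84.366 = 23 a, so a = 3.6681 m/s².
Then from the hanging bucket's equation, T = 14 × (9.81 − 3.6681) = 85.987 N.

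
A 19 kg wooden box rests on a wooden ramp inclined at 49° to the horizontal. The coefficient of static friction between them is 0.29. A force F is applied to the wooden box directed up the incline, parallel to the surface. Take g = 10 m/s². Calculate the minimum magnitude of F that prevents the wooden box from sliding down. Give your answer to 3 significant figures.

107 N

The normal force is N = mg cos 49° = 124.651 N. With F at its minimum the wooden box is on the verge of sliding down, so static friction is at its maximum μ_s N = 0.29 × 124.651 = 36.149 N and acts up the slope.
Equilibrium along the incline: F + μ_s N = mg sin 49°, so F = 143.395 − 36.149 = 107.246 N.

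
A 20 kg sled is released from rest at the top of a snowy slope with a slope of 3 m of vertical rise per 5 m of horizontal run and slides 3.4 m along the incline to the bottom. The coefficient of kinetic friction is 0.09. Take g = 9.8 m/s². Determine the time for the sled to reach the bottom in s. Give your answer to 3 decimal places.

The weight component along the incline is mg sin 30.96° = 100.841 N and the normal force is N = mg cos 30.96° = 168.069 N.
Friction up the slope is f = μN = 0.09 × 168.069 = 15.126 N, so the net downslope force is 100.841 − 15.126 = 85.715 N and a = 85.715 / 20 = 4.2858 m/s².
Starting from rest, L = ½at², so t = √(2L/a) = √(2 × 3.4 / 4.2858) = 1.2596 s.

1.260 s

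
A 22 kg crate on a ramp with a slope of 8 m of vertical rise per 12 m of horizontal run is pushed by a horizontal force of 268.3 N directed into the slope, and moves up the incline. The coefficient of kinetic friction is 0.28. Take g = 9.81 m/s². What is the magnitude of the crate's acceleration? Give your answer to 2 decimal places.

The horizontal push has components F cos 33.69° = 268.3 × 0.8321 = 223.252 N up the incline and F sin 33.69° = 268.3 × 0.5547 = 148.826 N pressing into the surface.
The normal force is therefore N = mg cos 33.69° + F sin 33.69° = 179.584 + 148.826 = 328.410 N, and kinetic friction down the slope is μN = 0.28 × 328.410 = 91.955 N.
Along the incline: F cos 33.69° − mg sin 33.69° − μN = ma, so 223.252 − 119.715 − 91.955 = 22 a, giving a = 0.5265 m/s².

0.53 m/s²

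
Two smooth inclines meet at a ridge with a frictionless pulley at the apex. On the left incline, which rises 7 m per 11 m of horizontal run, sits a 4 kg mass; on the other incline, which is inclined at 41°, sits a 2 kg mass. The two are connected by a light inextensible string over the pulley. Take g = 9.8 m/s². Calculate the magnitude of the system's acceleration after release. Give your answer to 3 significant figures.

1.36 m/s²

Resolve each weight along its own incline: the 4 kg mass has component 4 × 9.8 × sin 32.47° = 21.046 N down its slope, and the 2 kg mass has 2 × 9.8 × sin 41° = 12.859 N down its slope.
The 4 kg side's 21.046 N exceeds the other side's 12.859 N, so that mass slides down and the 2 kg mass slides up. Taking that direction as positive, Newton's second law for the whole system gives 21.046 − 12.859 = (4 + 2) a, so a = 8.187 / 6 = 1.3645 m/s².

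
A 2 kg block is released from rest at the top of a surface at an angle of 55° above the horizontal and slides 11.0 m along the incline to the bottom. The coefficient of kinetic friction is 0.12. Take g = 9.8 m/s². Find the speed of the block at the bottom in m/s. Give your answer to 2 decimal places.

12.72 m/s

The weight component along the incline is mg sin 55° = 16.055 N and the normal force is N = mg cos 55° = 11.242 N.
Friction up the slope is f = μN = 0.12 × 11.242 = 1.349 N, so the net downslope force is 16.055 − 1.349 = 14.706 N and a = 14.706 / 2 = 7.3530 m/s².
Starting from rest over a distance of 11.0 m, v² = 2aL = 2 × 7.3530 × 11.0 = 161.7660, so v = 12.7187 m/s.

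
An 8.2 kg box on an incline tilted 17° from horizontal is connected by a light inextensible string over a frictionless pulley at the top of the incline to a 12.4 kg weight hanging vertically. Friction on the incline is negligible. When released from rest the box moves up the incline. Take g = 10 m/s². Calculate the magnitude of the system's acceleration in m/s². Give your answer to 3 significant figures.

For the box on the incline: the weight component along the slope is m₁g sin 17° = 8.2 × 10 × 0.2924 = 23.977 N and the normal force is N = m₁g cos 17° = 78.417 N.
Newton's second law for the box (up-slope positive): T − 23.977 = 8.2 a. For the hanging weight (downward positive): 12.4 × 10 − T = 12.4 a.
Adding the two equations eliminates T: 100.023 = 20.6 a, so a = 4.8555 m/s².

4.86 m/s²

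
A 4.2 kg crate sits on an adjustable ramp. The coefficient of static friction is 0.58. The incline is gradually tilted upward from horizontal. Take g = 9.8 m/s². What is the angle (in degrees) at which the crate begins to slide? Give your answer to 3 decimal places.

At the threshold of sliding, static friction is at its maximum μ_s N and exactly balances the weight component along the incline: mg sin θ = μ_s mg cos θ.
Hence tan θ = μ_s = 0.58, so θ = arctan(0.58) = 30.1137°.

30.114°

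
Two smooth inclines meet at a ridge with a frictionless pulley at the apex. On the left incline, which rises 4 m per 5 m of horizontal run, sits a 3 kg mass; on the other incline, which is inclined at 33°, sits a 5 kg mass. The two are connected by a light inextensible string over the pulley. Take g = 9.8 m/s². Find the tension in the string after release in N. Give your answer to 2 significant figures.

Resolve each weight along its own incline: the 3 kg mass has component 3 × 9.8 × sin 38.66° = 18.366 N down its slope, and the 5 kg mass has 5 × 9.8 × sin 33° = 26.687 N down its slope.
The 5 kg side's 26.687 N exceeds the other side's 18.366 N, so that mass slides down and the 3 kg mass slides up. Taking that direction as positive, Newton's second law for the whole system gives 26.687 − 18.366 = (3 + 5) a, so a = 8.321 / 8 = 1.0401 m/s².
For the 3 kg mass (up-slope positive): T − 18.366 = 3 × 1.0401, so T = 21.486 N.

21 N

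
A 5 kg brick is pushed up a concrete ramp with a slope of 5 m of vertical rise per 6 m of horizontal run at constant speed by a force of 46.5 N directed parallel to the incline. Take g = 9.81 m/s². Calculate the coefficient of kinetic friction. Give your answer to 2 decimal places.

0.40

At constant speed ΣF = 0 along the incline. The applied 46.5 N acts up the slope; the weight component mg sin 39.81° = 31.401 N and kinetic friction μN both act down the slope.
So 46.5 = 31.401 + μ × 37.681, giving μ = (46.5 − 31.401) / 37.681 = 0.4007.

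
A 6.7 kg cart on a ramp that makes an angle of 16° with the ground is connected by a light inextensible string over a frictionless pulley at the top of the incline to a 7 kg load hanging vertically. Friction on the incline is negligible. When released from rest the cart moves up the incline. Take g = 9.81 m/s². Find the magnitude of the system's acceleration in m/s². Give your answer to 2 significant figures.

3.7 m/s²

For the cart on the incline: the weight component along the slope is m₁g sin 16° = 6.7 × 9.81 × 0.2756 = 18.114 N and the normal force is N = m₁g cos 16° = 63.181 N.
Newton's second law for the cart (up-slope positive): T − 18.114 = 6.7 a. For the hanging load (downward positive): 7 × 9.81 − T = 7 a.
Adding the two equations eliminates T: 50.556 = 13.7 a, so a = 3.6902 m/s².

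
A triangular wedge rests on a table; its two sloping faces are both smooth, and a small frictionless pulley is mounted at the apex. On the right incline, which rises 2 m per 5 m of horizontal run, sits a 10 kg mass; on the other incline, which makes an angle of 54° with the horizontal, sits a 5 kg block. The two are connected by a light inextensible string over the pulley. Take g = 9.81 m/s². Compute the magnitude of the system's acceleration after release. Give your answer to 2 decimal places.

Resolve each weight along its own incline: the 10 kg mass has component 10 × 9.81 × sin 21.80° = 36.433 N down its slope, and the 5 kg mass has 5 × 9.81 × sin 54° = 39.682 N down its slope.
The 5 kg side's 39.682 N exceeds the other side's 36.433 N, so that mass slides down and the 10 kg mass slides up. Taking that direction as positive, Newton's second law for the whole system gives 39.682 − 36.433 = (10 + 5) a, so a = 3.249 / 15 = 0.2166 m/s².

0.22 m/s²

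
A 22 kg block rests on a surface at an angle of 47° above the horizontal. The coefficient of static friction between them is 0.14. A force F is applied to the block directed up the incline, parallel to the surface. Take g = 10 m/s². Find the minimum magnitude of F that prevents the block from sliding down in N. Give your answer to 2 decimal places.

139.89 N

The normal force is N = mg cos 47° = 150.040 N. With F at its minimum the block is on the verge of sliding down, so static friction is at its maximum μ_s N = 0.14 × 150.040 = 21.006 N and acts up the slope.
Equilibrium along the incline: F + μ_s N = mg sin 47°, so F = 160.898 − 21.006 = 139.892 N.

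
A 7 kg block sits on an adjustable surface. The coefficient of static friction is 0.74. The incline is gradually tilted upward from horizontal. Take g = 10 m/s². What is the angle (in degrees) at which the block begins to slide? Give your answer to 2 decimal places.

At the threshold of sliding, static friction is at its maximum μ_s N and exactly balances the weight component along the incline: mg sin θ = μ_s mg cos θ.
Hence tan θ = μ_s = 0.74, so θ = arctan(0.74) = 36.5014°.

36.50°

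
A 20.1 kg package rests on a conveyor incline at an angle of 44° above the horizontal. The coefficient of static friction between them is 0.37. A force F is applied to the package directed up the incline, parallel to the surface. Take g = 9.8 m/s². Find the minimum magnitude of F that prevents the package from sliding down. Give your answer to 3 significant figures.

84.4 N

The normal force is N = mg cos 44° = 141.696 N. With F at its minimum the package is on the verge of sliding down, so static friction is at its maximum μ_s N = 0.37 × 141.696 = 52.428 N and acts up the slope.
Equilibrium along the incline: F + μ_s N = mg sin 44°, so F = 136.834 − 52.428 = 84.406 N.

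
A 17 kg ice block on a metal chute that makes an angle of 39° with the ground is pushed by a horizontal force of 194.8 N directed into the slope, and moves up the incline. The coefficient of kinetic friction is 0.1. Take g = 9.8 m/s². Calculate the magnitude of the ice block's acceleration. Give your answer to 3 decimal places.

The horizontal push has components F cos 39° = 194.8 × 0.7771 = 151.379 N up the incline and F sin 39° = 194.8 × 0.6293 = 122.588 N pressing into the surface.
The normal force is therefore N = mg cos 39° + F sin 39° = 129.465 + 122.588 = 252.053 N, and kinetic friction down the slope is μN = 0.1 × 252.053 = 25.205 N.
Along the incline: F cos 39° − mg sin 39° − μN = ma, so 151.379 − 104.841 − 25.205 = 17 a, giving a = 1.2549 m/s².

1.255 m/s²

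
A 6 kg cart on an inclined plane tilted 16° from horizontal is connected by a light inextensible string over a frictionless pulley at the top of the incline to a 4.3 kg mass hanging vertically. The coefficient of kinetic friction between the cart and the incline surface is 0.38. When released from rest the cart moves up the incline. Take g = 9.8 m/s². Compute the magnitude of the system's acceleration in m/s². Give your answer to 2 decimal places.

0.43 m/s²

For the cart on the incline: the weight component along the slope is m₁g sin 16° = 6 × 9.8 × 0.2756 = 16.205 N and the normal force is N = m₁g cos 16° = 56.522 N.
Kinetic friction opposes the cart's motion up the incline: f = μN = 0.38 × 56.522 = 21.478 N acting down the slope.
Newton's second law for the cart (up-slope positive): T − 16.205 − 21.478 = 6 a. For the hanging mass (downward positive): 4.3 × 9.8 − T = 4.3 a.
Adding the two equations eliminates T: 4.457 = 10.3 a, so a = 0.4327 m/s².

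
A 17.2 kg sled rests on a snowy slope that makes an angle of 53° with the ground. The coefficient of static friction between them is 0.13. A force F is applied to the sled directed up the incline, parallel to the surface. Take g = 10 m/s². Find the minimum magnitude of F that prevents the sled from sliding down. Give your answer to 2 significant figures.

The normal force is N = mg cos 53° = 103.512 N. With F at its minimum the sled is on the verge of sliding down, so static friction is at its maximum μ_s N = 0.13 × 103.512 = 13.457 N and acts up the slope.
Equilibrium along the incline: F + μ_s N = mg sin 53°, so F = 137.365 − 13.457 = 123.908 N.

120 N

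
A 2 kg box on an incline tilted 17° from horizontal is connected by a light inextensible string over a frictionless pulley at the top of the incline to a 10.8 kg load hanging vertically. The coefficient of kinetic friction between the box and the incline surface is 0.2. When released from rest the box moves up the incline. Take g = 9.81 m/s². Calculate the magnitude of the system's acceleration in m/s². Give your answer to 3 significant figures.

For the box on the incline: the weight component along the slope is m₁g sin 17° = 2 × 9.81 × 0.2924 = 5.737 N and the normal force is N = m₁g cos 17° = 18.763 N.
Kinetic friction opposes the box's motion up the incline: f = μN = 0.2 × 18.763 = 3.753 N acting down the slope.
Newton's second law for the box (up-slope positive): T − 5.737 − 3.753 = 2 a. For the hanging load (downward positive): 10.8 × 9.81 − T = 10.8 a.
Adding the two equations eliminates T: 96.458 = 12.8 a, so a = 7.5358 m/s².

7.54 m/s²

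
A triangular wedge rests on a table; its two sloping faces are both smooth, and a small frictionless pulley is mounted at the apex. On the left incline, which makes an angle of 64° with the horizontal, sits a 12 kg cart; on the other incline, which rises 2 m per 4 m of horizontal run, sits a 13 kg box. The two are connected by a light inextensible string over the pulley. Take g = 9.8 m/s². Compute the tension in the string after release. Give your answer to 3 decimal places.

Resolve each weight along its own incline: the 12 kg mass has component 12 × 9.8 × sin 64° = 105.698 N down its slope, and the 13 kg mass has 13 × 9.8 × sin 26.57° = 56.975 N down its slope.
The 12 kg side's 105.698 N exceeds the other side's 56.975 N, so that mass slides down and the 13 kg mass slides up. Taking that direction as positive, Newton's second law for the whole system gives 105.698 − 56.975 = (12 + 13) a, so a = 48.723 / 25 = 1.9489 m/s².
For the 13 kg mass (up-slope positive): T − 56.975 = 13 × 1.9489, so T = 82.311 N.

82.311 N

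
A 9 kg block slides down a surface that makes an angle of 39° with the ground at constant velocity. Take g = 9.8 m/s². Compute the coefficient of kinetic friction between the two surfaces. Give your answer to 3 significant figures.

0.810

At constant velocity the net force along the incline is zero: mg sin 39° = μ mg cos 39°.
So μ = tan 39° = 0.6293 / 0.7771 = 0.8098.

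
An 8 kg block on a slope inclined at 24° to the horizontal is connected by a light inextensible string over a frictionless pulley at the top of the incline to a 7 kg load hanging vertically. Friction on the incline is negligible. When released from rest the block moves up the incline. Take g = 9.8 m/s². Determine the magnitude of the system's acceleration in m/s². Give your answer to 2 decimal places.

2.45 m/s²

For the block on the incline: the weight component along the slope is m₁g sin 24° = 8 × 9.8 × 0.4067 = 31.885 N and the normal force is N = m₁g cos 24° = 71.622 N.
Newton's second law for the block (up-slope positive): T − 31.885 = 8 a. For the hanging load (downward positive): 7 × 9.8 − T = 7 a.
Adding the two equations eliminates T: 36.715 = 15 a, so a = 2.4477 m/s².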